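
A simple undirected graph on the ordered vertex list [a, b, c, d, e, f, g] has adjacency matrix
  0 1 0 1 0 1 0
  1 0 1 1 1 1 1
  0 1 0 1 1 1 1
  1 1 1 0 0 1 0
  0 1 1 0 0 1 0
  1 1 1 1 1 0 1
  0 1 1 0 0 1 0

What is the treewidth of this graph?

3

A width-3 tree decomposition is:
Bags: B1 = {a, b, d, f}  B2 = {b, c, d, f}  B3 = {b, c, e, f}  B4 = {b, c, f, g}
Tree: B1–B2, B2–B3, B3–B4
The largest bag has 4 vertices, giving width 3; this decomposition certifies tw(G) ≤ 3. On the other hand G contains the 4-clique {b, c, d, f}. A clique must lie in a single bag of any decomposition, so no decomposition can have width below 3. Hence tw(G) = 3 exactly.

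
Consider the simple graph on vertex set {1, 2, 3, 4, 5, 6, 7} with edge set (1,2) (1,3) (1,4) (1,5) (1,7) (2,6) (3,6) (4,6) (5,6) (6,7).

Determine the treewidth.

A width-2 tree decomposition is:
Bags: B1 = {1, 5, 6}  B2 = {1, 3, 6}  B3 = {1, 2, 6}  B4 = {1, 4, 6}  B5 = {1, 6, 7}
Tree: B1–B2, B2–B3, B3–B4, B4–B5
Every bag has size at most 3, so the width is 3 − 1 = 2 and tw(G) ≤ 2. The edges 1–5–6–3–1 form a cycle, so G is not a tree and its treewidth is at least 2. Combining the bounds, tw(G) = 2.

2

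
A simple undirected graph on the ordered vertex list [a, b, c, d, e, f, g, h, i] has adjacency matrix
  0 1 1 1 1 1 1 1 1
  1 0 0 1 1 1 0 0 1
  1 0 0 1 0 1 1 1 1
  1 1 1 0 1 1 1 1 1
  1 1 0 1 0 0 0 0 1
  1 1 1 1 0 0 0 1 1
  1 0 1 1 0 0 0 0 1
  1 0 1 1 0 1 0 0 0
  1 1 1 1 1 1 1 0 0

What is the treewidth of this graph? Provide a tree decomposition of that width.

Each bag holds 5 vertices, so the decomposition has width 4, which upper-bounds the treewidth. For the lower bound, the 5 vertices {a, c, d, f, h} are pairwise adjacent, and any tree decomposition puts a clique entirely inside one bag — forcing width ≥ 4. Therefore the treewidth is 4.

Treewidth 4.
Bags: B1 = {a, b, d, e, i}  B2 = {a, b, d, f, i}  B3 = {a, c, d, f, i}  B4 = {a, c, d, f, h}  B5 = {a, c, d, g, i}
Tree: B1–B2, B2–B3, B3–B4, B3–B5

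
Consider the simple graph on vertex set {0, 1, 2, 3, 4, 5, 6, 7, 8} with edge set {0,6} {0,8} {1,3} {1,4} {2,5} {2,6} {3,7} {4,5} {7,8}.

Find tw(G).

2

A width-2 tree decomposition is:
Bags: B1 = {0, 2, 6}  B2 = {0, 2, 5}  B3 = {0, 4, 5}  B4 = {0, 1, 4}  B5 = {0, 1, 3}  B6 = {0, 3, 7}  B7 = {0, 7, 8}
Tree: B1–B2, B2–B3, B3–B4, B4–B5, B5–B6, B6–B7
Every bag has size at most 3, so the width is 3 − 1 = 2 and tw(G) ≤ 2. Since 0–6–2–5–4–1–3–7–8–0 is a cycle in G, G is not acyclic. Forests are exactly the graphs of treewidth ≤ 1, so tw(G) ≥ 2. Therefore the treewidth is 2.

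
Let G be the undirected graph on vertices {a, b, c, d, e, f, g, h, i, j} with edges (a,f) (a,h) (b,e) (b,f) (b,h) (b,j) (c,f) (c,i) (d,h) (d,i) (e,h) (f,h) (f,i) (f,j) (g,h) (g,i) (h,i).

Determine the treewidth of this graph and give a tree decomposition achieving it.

Treewidth 2.
One such decomposition:
Bags: B1 = {d, h, i}  B2 = {g, h, i}  B3 = {f, h, i}  B4 = {b, f, h}  B5 = {a, f, h}  B6 = {b, e, h}  B7 = {b, f, j}  B8 = {c, f, i}
Tree: B1–B2, B1–B3, B3–B4, B4–B5, B4–B6, B4–B7, B3–B8

The largest bag has 3 vertices, giving width 2; this decomposition certifies tw(G) ≤ 2. On the other hand G contains the 3-clique {b, f, j}. A clique must lie in a single bag of any decomposition, so no decomposition can have width below 2. The upper and lower bounds meet at 2, so that is the treewidth.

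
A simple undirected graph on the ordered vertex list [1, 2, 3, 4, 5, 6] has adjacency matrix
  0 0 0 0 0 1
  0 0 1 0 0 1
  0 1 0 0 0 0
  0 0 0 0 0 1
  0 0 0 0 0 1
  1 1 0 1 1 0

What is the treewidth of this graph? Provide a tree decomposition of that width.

Treewidth 1.
One such decomposition:
Bags: B1 = {2, 6}  B2 = {2, 3}  B3 = {5, 6}  B4 = {4, 6}  B5 = {1, 6}
Tree: B1–B2, B1–B3, B1–B4, B3–B5

The largest bag has 2 vertices, giving width 1; this decomposition certifies tw(G) ≤ 1. Since G has at least one edge (e.g. 2–6), it is not an edgeless graph, so tw(G) ≥ 1. Therefore the treewidth is 1.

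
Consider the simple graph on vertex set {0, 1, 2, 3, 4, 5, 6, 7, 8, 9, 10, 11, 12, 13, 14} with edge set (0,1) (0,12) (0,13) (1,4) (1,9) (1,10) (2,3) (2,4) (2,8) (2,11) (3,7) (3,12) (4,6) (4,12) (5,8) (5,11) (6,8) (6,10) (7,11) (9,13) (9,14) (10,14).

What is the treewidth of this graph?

A width-3 tree decomposition is:
Bags: B1 = {9, 10, 13, 14}  B2 = {1, 9, 10, 13}  B3 = {0, 1, 10, 13}  B4 = {0, 1, 6, 10}  B5 = {0, 1, 4, 6}  B6 = {0, 4, 6, 12}  B7 = {4, 6, 8, 12}  B8 = {2, 4, 8, 12}  B9 = {2, 3, 8, 12}  B10 = {2, 3, 5, 8}  B11 = {2, 3, 5, 11}  B12 = {3, 5, 7, 11}
Tree: B1–B2, B2–B3, B3–B4, B4–B5, B5–B6, B6–B7, B7–B8, B8–B9, B9–B10, B10–B11, B11–B12
Each bag holds 4 vertices, so the decomposition has width 3, which upper-bounds the treewidth. For the lower bound: the 4 vertex sets {9,13,14}, {10}, {1}, {0,4,6,12} are disjoint, each induces a connected subgraph, and every pair is joined by at least one edge of G. Contracting each set to a single vertex therefore yields K_{4} as a minor, and since treewidth is minor-monotone, tw(G) ≥ tw(K_{4}) = 3. The upper and lower bounds meet at 3, so that is the treewidth.

3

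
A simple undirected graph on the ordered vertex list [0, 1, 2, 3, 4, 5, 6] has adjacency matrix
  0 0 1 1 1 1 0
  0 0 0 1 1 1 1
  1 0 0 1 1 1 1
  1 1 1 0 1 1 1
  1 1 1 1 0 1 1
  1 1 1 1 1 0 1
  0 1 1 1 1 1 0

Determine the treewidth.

A width-4 tree decomposition is:
Bags: B1 = {1, 3, 4, 5, 6}  B2 = {2, 3, 4, 5, 6}  B3 = {0, 2, 3, 4, 5}
Tree: B1–B2, B2–B3
Each bag holds 5 vertices, so the decomposition has width 4, which upper-bounds the treewidth. For the lower bound, the 5 vertices {1, 3, 4, 5, 6} are pairwise adjacent, and any tree decomposition puts a clique entirely inside one bag — forcing width ≥ 4. Hence tw(G) = 4 exactly.

4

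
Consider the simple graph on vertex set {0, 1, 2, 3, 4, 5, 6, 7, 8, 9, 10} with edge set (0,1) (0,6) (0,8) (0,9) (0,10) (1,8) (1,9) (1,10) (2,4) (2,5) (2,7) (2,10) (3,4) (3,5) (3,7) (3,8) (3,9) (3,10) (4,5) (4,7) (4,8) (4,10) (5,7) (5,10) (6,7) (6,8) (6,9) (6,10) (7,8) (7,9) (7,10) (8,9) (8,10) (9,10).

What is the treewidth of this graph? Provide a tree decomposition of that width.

Treewidth 4.
Bags: B1 = {6, 7, 8, 9, 10}  B2 = {3, 7, 8, 9, 10}  B3 = {3, 4, 7, 8, 10}  B4 = {0, 6, 8, 9, 10}  B5 = {3, 4, 5, 7, 10}  B6 = {2, 4, 5, 7, 10}  B7 = {0, 1, 8, 9, 10}
Tree: B1–B2, B2–B3, B1–B4, B3–B5, B5–B6, B4–B7

Each bag holds 5 vertices, so the decomposition has width 4, which upper-bounds the treewidth. On the other hand G contains the 5-clique {0, 1, 8, 9, 10}. A clique must lie in a single bag of any decomposition, so no decomposition can have width below 4. Combining the bounds, tw(G) = 4.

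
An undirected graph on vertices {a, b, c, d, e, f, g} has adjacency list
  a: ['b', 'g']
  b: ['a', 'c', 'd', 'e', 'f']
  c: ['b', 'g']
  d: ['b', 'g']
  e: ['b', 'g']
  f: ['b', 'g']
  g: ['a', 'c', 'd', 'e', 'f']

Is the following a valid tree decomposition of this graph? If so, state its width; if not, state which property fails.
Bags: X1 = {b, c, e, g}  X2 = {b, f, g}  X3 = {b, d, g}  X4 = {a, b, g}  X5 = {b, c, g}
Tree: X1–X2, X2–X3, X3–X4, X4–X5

No — bags containing vertex c are not connected in the tree.

A tree decomposition must satisfy three properties: every vertex lies in some bag; for every edge, both endpoints lie together in some bag; and for every vertex, the bags containing it form a connected subtree. Here bags containing vertex c are not connected in the tree, so the decomposition is invalid.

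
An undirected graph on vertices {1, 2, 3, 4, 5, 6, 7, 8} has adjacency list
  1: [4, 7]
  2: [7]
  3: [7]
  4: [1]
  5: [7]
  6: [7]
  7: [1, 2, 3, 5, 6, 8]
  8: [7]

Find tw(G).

1

A width-1 tree decomposition is:
Bags: B1 = {7, 8}  B2 = {3, 7}  B3 = {1, 7}  B4 = {1, 4}  B5 = {5, 7}  B6 = {2, 7}  B7 = {6, 7}
Tree: B1–B2, B2–B3, B3–B4, B2–B5, B2–B6, B6–B7
Every bag has size at most 2, so the width is 2 − 1 = 1 and tw(G) ≤ 1. G has an edge, so its treewidth is at least 1. The upper and lower bounds meet at 1, so that is the treewidth.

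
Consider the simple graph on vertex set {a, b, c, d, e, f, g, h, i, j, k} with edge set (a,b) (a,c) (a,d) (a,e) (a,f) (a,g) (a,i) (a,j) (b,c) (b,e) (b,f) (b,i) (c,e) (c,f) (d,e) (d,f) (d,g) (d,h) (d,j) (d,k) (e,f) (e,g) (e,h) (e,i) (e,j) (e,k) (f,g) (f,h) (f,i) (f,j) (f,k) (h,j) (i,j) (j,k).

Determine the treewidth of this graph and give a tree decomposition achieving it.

Each bag holds 5 vertices, so the decomposition has width 4, which upper-bounds the treewidth. On the other hand G contains the 5-clique {d, e, f, h, j}. A clique must lie in a single bag of any decomposition, so no decomposition can have width below 4. Therefore the treewidth is 4.

Treewidth 4.
One optimal decomposition is:
Bags: B1 = {a, d, e, f, j}  B2 = {a, e, f, i, j}  B3 = {a, b, e, f, i}  B4 = {a, d, e, f, g}  B5 = {d, e, f, h, j}  B6 = {a, b, c, e, f}  B7 = {d, e, f, j, k}
Tree: B1–B2, B2–B3, B1–B4, B1–B5, B3–B6, B5–B7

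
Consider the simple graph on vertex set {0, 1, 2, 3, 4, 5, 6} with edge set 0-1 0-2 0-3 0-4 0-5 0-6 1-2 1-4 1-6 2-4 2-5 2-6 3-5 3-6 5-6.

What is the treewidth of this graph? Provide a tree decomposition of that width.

Every bag has size at most 4, so the width is 4 − 1 = 3 and tw(G) ≤ 3. For the lower bound, the 4 vertices {0, 1, 2, 4} are pairwise adjacent, and any tree decomposition puts a clique entirely inside one bag — forcing width ≥ 3. The upper and lower bounds meet at 3, so that is the treewidth.

Treewidth 3.
Bags: B1 = {0, 1, 2, 6}  B2 = {0, 1, 2, 4}  B3 = {0, 2, 5, 6}  B4 = {0, 3, 5, 6}
Tree: B1–B2, B1–B3, B3–B4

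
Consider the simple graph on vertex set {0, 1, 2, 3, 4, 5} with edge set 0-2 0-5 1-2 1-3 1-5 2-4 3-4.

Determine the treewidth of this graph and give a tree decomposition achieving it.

Treewidth 2.
Bags: B1 = {0, 1, 5}  B2 = {0, 1, 2}  B3 = {1, 2, 3}  B4 = {2, 3, 4}
Tree: B1–B2, B2–B3, B3–B4

The largest bag has 3 vertices, giving width 2; this decomposition certifies tw(G) ≤ 2. The edges 5–0–2–1–5 form a cycle, so G is not a tree and its treewidth is at least 2. The upper and lower bounds meet at 2, so that is the treewidth.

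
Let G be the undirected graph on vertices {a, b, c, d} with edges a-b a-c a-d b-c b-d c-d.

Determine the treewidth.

3

A width-3 tree decomposition is:
Bags: B1 = {a, b, c, d}
Tree: (single bag)
With just one bag of size 4, the width is 4 − 1 = 3, so tw(G) ≤ 3. Conversely, {a, b, c, d} is a clique of size 4, and the vertices of any clique must share a bag in every tree decomposition; so some bag has ≥ 4 vertices and tw(G) ≥ 3. Hence tw(G) = 3 exactly.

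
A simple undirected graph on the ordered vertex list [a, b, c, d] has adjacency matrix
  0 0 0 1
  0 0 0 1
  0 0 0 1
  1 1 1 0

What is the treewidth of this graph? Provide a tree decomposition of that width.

The largest bag has 2 vertices, giving width 1; this decomposition certifies tw(G) ≤ 1. G has an edge, so its treewidth is at least 1. Combining the bounds, tw(G) = 1.

Treewidth 1.
One such decomposition:
Bags: B1 = {a, d}  B2 = {b, d}  B3 = {c, d}
Tree: B1–B2, B1–B3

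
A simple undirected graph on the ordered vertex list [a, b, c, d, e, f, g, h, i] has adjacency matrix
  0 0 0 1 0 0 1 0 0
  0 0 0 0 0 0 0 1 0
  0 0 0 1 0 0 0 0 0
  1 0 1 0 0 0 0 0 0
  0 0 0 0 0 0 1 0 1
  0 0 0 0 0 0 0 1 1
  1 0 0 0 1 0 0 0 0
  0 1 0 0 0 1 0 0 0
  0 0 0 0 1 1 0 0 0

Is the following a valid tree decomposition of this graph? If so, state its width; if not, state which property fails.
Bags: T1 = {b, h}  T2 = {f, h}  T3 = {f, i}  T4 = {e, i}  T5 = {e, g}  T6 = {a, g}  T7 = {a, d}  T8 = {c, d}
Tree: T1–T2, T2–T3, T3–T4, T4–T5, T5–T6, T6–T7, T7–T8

Yes; width 1.

Checking the three conditions: (i) the bags cover all of {a, b, c, d, e, f, g, h, i}; (ii) for each edge, some bag contains both endpoints; (iii) the bags containing any fixed vertex form a subtree. All hold, so the decomposition is valid with width 2 − 1 = 1.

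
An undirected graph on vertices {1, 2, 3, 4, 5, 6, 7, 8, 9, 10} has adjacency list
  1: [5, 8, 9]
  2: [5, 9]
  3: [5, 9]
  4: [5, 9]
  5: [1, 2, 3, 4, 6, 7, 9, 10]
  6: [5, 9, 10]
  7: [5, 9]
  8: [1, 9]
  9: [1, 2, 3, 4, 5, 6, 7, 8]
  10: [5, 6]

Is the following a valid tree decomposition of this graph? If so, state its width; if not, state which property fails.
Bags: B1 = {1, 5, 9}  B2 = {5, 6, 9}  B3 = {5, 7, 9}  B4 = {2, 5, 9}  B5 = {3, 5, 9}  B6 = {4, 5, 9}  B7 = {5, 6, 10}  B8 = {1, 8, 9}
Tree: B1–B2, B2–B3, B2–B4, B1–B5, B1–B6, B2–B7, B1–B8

Yes; width 2.

Every vertex of G appears in some bag (union = {1, 2, 3, 4, 5, 6, 7, 8, 9, 10}); every edge is covered by a bag; and for each vertex v the set of bags containing v is connected in the bag tree. The decomposition is therefore valid. The largest bag has 3 vertices, so the width is 2.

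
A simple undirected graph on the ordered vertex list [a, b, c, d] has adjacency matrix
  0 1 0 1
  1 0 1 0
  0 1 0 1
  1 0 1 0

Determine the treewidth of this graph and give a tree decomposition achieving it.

The largest bag has 3 vertices, giving width 2; this decomposition certifies tw(G) ≤ 2. Since a–d–c–b–a is a cycle in G, G is not acyclic. Forests are exactly the graphs of treewidth ≤ 1, so tw(G) ≥ 2. Combining the bounds, tw(G) = 2.

Treewidth 2.
One optimal decomposition is:
Bags: B1 = {a, c, d}  B2 = {a, b, c}
Tree: B1–B2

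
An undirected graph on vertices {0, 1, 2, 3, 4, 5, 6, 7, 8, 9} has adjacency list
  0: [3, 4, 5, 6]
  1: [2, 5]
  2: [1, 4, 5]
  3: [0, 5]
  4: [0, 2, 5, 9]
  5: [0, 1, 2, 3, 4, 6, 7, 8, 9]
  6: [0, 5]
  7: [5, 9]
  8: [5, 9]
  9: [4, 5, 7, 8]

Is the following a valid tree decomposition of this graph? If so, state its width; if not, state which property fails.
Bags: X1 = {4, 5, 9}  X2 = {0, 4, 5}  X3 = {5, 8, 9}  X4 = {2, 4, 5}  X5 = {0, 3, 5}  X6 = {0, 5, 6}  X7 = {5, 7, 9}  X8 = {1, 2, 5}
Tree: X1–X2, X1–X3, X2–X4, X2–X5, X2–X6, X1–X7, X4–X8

Vertex coverage: the bags together contain {0, 1, 2, 3, 4, 5, 6, 7, 8, 9}, the full vertex set. Edge coverage: each edge of G has both endpoints in at least one bag. Running intersection: for every vertex, the bags containing it form a connected subtree. All three properties hold, so this is a valid tree decomposition of width max|bag| − 1 = 2, and hence tw(G) ≤ 2.

Yes; width 2.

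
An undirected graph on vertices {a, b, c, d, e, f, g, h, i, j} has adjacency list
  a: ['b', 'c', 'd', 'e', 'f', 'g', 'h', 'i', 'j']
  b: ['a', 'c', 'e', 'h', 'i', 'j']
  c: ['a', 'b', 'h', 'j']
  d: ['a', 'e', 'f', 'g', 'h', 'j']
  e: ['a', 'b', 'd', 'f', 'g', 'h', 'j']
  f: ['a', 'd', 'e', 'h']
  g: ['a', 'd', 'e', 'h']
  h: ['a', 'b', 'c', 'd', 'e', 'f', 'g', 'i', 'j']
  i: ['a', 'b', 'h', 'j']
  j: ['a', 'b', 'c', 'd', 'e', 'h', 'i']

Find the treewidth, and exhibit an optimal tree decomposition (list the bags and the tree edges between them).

Treewidth 4.
One optimal decomposition is:
Bags: B1 = {a, d, e, g, h}  B2 = {a, d, e, h, j}  B3 = {a, d, e, f, h}  B4 = {a, b, e, h, j}  B5 = {a, b, h, i, j}  B6 = {a, b, c, h, j}
Tree: B1–B2, B2–B3, B2–B4, B4–B5, B4–B6

Every bag has size at most 5, so the width is 5 − 1 = 4 and tw(G) ≤ 4. For the lower bound, the 5 vertices {a, d, e, g, h} are pairwise adjacent, and any tree decomposition puts a clique entirely inside one bag — forcing width ≥ 4. Therefore the treewidth is 4.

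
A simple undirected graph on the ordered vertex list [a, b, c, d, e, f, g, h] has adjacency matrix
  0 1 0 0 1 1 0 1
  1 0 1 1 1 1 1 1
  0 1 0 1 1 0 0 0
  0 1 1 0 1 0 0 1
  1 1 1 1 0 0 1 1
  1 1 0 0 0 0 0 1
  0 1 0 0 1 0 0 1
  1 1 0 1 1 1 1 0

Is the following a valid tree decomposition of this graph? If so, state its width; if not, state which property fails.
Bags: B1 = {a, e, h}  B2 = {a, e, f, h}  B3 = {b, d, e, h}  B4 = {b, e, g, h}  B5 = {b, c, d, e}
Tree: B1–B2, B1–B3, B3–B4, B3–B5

No — edge (b,a) lies in no bag.

A tree decomposition must satisfy three properties: every vertex lies in some bag; for every edge, both endpoints lie together in some bag; and for every vertex, the bags containing it form a connected subtree. Here edge (b,a) lies in no bag, so the decomposition is invalid.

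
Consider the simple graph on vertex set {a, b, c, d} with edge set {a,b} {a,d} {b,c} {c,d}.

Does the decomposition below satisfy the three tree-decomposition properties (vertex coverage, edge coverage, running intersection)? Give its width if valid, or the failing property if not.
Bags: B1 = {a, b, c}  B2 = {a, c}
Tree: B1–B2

A tree decomposition must satisfy three properties: every vertex lies in some bag; for every edge, both endpoints lie together in some bag; and for every vertex, the bags containing it form a connected subtree. Here vertex d appears in no bag, so the decomposition is invalid.

No — vertex d appears in no bag.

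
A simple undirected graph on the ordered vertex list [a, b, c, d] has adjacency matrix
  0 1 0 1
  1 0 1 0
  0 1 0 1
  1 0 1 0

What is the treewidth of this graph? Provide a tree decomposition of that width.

Each bag holds 3 vertices, so the decomposition has width 2, which upper-bounds the treewidth. Since d–a–b–c–d is a cycle in G, G is not acyclic. Forests are exactly the graphs of treewidth ≤ 1, so tw(G) ≥ 2. The upper and lower bounds meet at 2, so that is the treewidth.

Treewidth 2.
Bags: B1 = {a, b, d}  B2 = {b, c, d}
Tree: B1–B2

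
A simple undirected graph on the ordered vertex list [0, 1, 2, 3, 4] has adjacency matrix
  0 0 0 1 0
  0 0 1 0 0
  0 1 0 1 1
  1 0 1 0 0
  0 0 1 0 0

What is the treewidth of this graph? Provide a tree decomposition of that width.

Treewidth 1.
One optimal decomposition is:
Bags: B1 = {2, 3}  B2 = {1, 2}  B3 = {0, 3}  B4 = {2, 4}
Tree: B1–B2, B1–B3, B2–B4

Each bag holds 2 vertices, so the decomposition has width 1, which upper-bounds the treewidth. Since G has at least one edge (e.g. 3–2), it is not an edgeless graph, so tw(G) ≥ 1. Therefore the treewidth is 1.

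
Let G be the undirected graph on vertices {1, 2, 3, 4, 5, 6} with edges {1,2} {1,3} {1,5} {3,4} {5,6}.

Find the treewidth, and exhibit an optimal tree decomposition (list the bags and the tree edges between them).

Every bag has size at most 2, so the width is 2 − 1 = 1 and tw(G) ≤ 1. Any graph with an edge has treewidth ≥ 1, and G has the edge 2–1. Hence tw(G) = 1 exactly.

Treewidth 1.
One optimal decomposition is:
Bags: B1 = {1, 2}  B2 = {1, 3}  B3 = {1, 5}  B4 = {3, 4}  B5 = {5, 6}
Tree: B1–B2, B2–B3, B2–B4, B3–B5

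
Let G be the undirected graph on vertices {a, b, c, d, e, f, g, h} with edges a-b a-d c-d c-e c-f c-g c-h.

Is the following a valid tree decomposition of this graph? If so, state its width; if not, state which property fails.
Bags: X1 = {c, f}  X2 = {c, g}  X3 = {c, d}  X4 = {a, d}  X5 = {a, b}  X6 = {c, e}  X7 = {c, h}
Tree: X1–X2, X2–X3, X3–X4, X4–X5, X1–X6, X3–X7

Yes; width 1.

Checking the three conditions: (i) the bags cover all of {a, b, c, d, e, f, g, h}; (ii) for each edge, some bag contains both endpoints; (iii) the bags containing any fixed vertex form a subtree. All hold, so the decomposition is valid with width 2 − 1 = 1.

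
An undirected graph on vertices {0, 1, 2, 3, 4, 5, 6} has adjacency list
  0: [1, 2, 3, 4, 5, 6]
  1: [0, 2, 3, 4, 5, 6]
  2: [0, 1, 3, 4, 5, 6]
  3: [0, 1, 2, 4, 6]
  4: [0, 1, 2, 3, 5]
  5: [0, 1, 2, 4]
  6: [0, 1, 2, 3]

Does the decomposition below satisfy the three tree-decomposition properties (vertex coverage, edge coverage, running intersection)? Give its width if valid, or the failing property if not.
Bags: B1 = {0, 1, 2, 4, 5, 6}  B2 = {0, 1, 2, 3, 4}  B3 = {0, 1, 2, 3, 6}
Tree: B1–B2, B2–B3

No — bags containing vertex 6 are not connected in the tree.

A tree decomposition must satisfy three properties: every vertex lies in some bag; for every edge, both endpoints lie together in some bag; and for every vertex, the bags containing it form a connected subtree. Here bags containing vertex 6 are not connected in the tree, so the decomposition is invalid.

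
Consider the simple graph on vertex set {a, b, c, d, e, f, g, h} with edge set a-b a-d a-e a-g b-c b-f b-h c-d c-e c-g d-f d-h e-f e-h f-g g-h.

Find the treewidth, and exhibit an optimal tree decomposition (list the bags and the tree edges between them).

Treewidth 4.
One such decomposition:
Bags: B1 = {a, c, e, f, h}  B2 = {a, b, c, f, h}  B3 = {a, c, f, g, h}  B4 = {a, c, d, f, h}
Tree: B1–B2, B2–B3, B3–B4

Each bag holds 5 vertices, so the decomposition has width 4, which upper-bounds the treewidth. For the lower bound: the 5 vertex sets {c,e}, {b,f}, {g,h}, {a}, {d} are disjoint, each induces a connected subgraph, and every pair is joined by at least one edge of G. Contracting each set to a single vertex therefore yields K_{5} as a minor, and since treewidth is minor-monotone, tw(G) ≥ tw(K_{5}) = 4. Hence tw(G) = 4 exactly.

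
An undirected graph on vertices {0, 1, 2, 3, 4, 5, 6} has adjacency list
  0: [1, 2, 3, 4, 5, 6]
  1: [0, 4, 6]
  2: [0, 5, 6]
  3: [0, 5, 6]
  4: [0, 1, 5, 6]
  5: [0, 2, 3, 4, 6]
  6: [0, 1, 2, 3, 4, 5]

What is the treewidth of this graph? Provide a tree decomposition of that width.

Each bag holds 4 vertices, so the decomposition has width 3, which upper-bounds the treewidth. On the other hand G contains the 4-clique {0, 1, 4, 6}. A clique must lie in a single bag of any decomposition, so no decomposition can have width below 3. Combining the bounds, tw(G) = 3.

Treewidth 3.
Bags: B1 = {0, 1, 4, 6}  B2 = {0, 4, 5, 6}  B3 = {0, 3, 5, 6}  B4 = {0, 2, 5, 6}
Tree: B1–B2, B2–B3, B3–B4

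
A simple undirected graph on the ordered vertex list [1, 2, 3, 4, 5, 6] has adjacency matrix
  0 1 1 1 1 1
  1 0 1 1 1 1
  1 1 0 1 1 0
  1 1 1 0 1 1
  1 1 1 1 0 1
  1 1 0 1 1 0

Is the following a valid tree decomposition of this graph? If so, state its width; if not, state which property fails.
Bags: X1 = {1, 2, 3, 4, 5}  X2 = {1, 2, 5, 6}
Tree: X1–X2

A tree decomposition must satisfy three properties: every vertex lies in some bag; for every edge, both endpoints lie together in some bag; and for every vertex, the bags containing it form a connected subtree. Here edge (4,6) lies in no bag, so the decomposition is invalid.

No — edge (4,6) lies in no bag.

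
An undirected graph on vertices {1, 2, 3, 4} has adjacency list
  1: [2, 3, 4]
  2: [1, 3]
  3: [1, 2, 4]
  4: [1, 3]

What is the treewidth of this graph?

2

A width-2 tree decomposition is:
Bags: B1 = {1, 3, 4}  B2 = {1, 2, 3}
Tree: B1–B2
Every bag has size at most 3, so the width is 3 − 1 = 2 and tw(G) ≤ 2. For the lower bound, the 3 vertices {1, 2, 3} are pairwise adjacent, and any tree decomposition puts a clique entirely inside one bag — forcing width ≥ 2. The upper and lower bounds meet at 2, so that is the treewidth.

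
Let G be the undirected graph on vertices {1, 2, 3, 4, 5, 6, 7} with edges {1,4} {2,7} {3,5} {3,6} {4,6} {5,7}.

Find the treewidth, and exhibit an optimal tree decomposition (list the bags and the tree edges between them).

Treewidth 1.
One optimal decomposition is:
Bags: B1 = {2, 7}  B2 = {5, 7}  B3 = {3, 5}  B4 = {3, 6}  B5 = {4, 6}  B6 = {1, 4}
Tree: B1–B2, B2–B3, B3–B4, B4–B5, B5–B6

Each bag holds 2 vertices, so the decomposition has width 1, which upper-bounds the treewidth. Any graph with an edge has treewidth ≥ 1, and G has the edge 2–7. Combining the bounds, tw(G) = 1.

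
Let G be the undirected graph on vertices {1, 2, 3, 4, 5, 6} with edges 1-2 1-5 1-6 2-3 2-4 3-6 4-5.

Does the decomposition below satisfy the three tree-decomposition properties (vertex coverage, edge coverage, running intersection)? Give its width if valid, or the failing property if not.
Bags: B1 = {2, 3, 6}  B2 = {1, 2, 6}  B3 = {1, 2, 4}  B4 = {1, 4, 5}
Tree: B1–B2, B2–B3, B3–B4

Checking the three conditions: (i) the bags cover all of {1, 2, 3, 4, 5, 6}; (ii) for each edge, some bag contains both endpoints; (iii) the bags containing any fixed vertex form a subtree. All hold, so the decomposition is valid with width 3 − 1 = 2.

Yes; width 2.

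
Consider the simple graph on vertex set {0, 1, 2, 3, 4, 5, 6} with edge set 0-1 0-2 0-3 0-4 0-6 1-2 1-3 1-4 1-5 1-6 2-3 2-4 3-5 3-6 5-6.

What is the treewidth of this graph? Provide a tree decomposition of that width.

Treewidth 3.
One such decomposition:
Bags: B1 = {0, 1, 3, 6}  B2 = {0, 1, 2, 3}  B3 = {0, 1, 2, 4}  B4 = {1, 3, 5, 6}
Tree: B1–B2, B2–B3, B1–B4

The largest bag has 4 vertices, giving width 3; this decomposition certifies tw(G) ≤ 3. On the other hand G contains the 4-clique {0, 1, 2, 3}. A clique must lie in a single bag of any decomposition, so no decomposition can have width below 3. Hence tw(G) = 3 exactly.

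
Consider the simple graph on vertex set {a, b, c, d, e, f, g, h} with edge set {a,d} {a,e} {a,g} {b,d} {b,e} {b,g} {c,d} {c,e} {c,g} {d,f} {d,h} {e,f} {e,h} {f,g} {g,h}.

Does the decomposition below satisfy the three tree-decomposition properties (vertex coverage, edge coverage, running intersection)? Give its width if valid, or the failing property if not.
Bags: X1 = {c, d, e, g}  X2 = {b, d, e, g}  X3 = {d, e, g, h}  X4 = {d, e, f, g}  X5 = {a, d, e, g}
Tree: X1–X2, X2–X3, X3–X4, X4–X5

Checking the three conditions: (i) the bags cover all of {a, b, c, d, e, f, g, h}; (ii) for each edge, some bag contains both endpoints; (iii) the bags containing any fixed vertex form a subtree. All hold, so the decomposition is valid with width 4 − 1 = 3.

Yes; width 3.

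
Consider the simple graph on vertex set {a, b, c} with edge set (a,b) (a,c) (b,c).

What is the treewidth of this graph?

2

A width-2 tree decomposition is:
Bags: B1 = {a, b, c}
Tree: (single bag)
With just one bag of size 3, the width is 3 − 1 = 2, so tw(G) ≤ 2. On the other hand G contains the 3-clique {a, b, c}. A clique must lie in a single bag of any decomposition, so no decomposition can have width below 2. Hence tw(G) = 2 exactly.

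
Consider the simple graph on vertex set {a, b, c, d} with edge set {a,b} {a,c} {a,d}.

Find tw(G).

A width-1 tree decomposition is:
Bags: B1 = {a, c}  B2 = {a, b}  B3 = {a, d}
Tree: B1–B2, B1–B3
The largest bag has 2 vertices, giving width 1; this decomposition certifies tw(G) ≤ 1. Since G has at least one edge (e.g. c–a), it is not an edgeless graph, so tw(G) ≥ 1. Combining the bounds, tw(G) = 1.

1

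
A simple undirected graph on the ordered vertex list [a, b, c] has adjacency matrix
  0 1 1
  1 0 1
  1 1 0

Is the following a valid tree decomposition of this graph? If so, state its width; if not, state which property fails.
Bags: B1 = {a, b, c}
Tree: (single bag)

Yes; width 2.

Vertex coverage: the bags together contain {a, b, c}, the full vertex set. Edge coverage: each edge of G has both endpoints in at least one bag. Running intersection: for every vertex, the bags containing it form a connected subtree. All three properties hold, so this is a valid tree decomposition of width max|bag| − 1 = 2, and hence tw(G) ≤ 2.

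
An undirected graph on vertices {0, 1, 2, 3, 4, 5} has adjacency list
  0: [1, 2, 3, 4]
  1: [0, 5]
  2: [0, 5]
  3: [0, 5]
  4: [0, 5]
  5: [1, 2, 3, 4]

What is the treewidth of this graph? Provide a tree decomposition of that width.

Each bag holds 3 vertices, so the decomposition has width 2, which upper-bounds the treewidth. For the lower bound, G contains the cycle 4–5–2–0–4, so G is not a forest; only forests have treewidth ≤ 1, hence tw(G) ≥ 2. The upper and lower bounds meet at 2, so that is the treewidth.

Treewidth 2.
One such decomposition:
Bags: B1 = {0, 4, 5}  B2 = {0, 2, 5}  B3 = {0, 1, 5}  B4 = {0, 3, 5}
Tree: B1–B2, B2–B3, B3–B4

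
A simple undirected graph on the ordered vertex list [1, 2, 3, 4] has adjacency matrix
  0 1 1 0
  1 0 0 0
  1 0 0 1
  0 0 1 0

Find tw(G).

A width-1 tree decomposition is:
Bags: B1 = {1, 3}  B2 = {3, 4}  B3 = {1, 2}
Tree: B1–B2, B1–B3
Each bag holds 2 vertices, so the decomposition has width 1, which upper-bounds the treewidth. G has an edge, so its treewidth is at least 1. Hence tw(G) = 1 exactly.

1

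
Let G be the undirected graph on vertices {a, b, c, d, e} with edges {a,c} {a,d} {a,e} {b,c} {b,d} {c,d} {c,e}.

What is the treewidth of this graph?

A width-2 tree decomposition is:
Bags: B1 = {a, c, d}  B2 = {a, c, e}  B3 = {b, c, d}
Tree: B1–B2, B1–B3
Each bag holds 3 vertices, so the decomposition has width 2, which upper-bounds the treewidth. On the other hand G contains the 3-clique {a, c, d}. A clique must lie in a single bag of any decomposition, so no decomposition can have width below 2. Hence tw(G) = 2 exactly.

2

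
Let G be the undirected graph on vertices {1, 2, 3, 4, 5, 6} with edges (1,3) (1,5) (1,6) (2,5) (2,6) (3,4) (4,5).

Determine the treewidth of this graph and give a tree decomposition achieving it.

Treewidth 2.
One optimal decomposition is:
Bags: B1 = {1, 3, 4}  B2 = {1, 4, 5}  B3 = {1, 5, 6}  B4 = {2, 5, 6}
Tree: B1–B2, B2–B3, B3–B4

Each bag holds 3 vertices, so the decomposition has width 2, which upper-bounds the treewidth. Since 3–4–5–1–3 is a cycle in G, G is not acyclic. Forests are exactly the graphs of treewidth ≤ 1, so tw(G) ≥ 2. Therefore the treewidth is 2.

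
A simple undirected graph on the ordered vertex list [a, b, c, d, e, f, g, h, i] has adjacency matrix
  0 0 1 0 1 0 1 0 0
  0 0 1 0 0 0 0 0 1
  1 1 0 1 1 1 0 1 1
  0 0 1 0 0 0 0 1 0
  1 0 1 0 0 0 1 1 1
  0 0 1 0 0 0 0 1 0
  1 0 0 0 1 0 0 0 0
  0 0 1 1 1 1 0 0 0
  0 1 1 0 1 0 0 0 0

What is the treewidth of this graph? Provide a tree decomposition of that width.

Each bag holds 3 vertices, so the decomposition has width 2, which upper-bounds the treewidth. On the other hand G contains the 3-clique {a, e, g}. A clique must lie in a single bag of any decomposition, so no decomposition can have width below 2. The upper and lower bounds meet at 2, so that is the treewidth.

Treewidth 2.
Bags: B1 = {a, c, e}  B2 = {c, e, h}  B3 = {c, d, h}  B4 = {c, e, i}  B5 = {c, f, h}  B6 = {a, e, g}  B7 = {b, c, i}
Tree: B1–B2, B2–B3, B1–B4, B3–B5, B1–B6, B4–B7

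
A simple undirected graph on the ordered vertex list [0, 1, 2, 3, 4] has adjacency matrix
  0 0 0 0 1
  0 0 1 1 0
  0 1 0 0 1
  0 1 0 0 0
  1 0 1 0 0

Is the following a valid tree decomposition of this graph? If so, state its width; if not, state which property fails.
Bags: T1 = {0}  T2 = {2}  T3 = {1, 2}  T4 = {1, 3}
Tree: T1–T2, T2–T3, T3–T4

No — vertex 4 appears in no bag.

A tree decomposition must satisfy three properties: every vertex lies in some bag; for every edge, both endpoints lie together in some bag; and for every vertex, the bags containing it form a connected subtree. Here vertex 4 appears in no bag, so the decomposition is invalid.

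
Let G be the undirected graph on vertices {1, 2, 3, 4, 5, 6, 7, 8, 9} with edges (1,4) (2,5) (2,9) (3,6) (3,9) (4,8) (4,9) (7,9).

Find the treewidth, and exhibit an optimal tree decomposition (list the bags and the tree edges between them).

Each bag holds 2 vertices, so the decomposition has width 1, which upper-bounds the treewidth. G has an edge, so its treewidth is at least 1. Hence tw(G) = 1 exactly.

Treewidth 1.
Bags: B1 = {4, 9}  B2 = {1, 4}  B3 = {7, 9}  B4 = {4, 8}  B5 = {2, 9}  B6 = {3, 9}  B7 = {3, 6}  B8 = {2, 5}
Tree: B1–B2, B1–B3, B2–B4, B1–B5, B1–B6, B6–B7, B5–B8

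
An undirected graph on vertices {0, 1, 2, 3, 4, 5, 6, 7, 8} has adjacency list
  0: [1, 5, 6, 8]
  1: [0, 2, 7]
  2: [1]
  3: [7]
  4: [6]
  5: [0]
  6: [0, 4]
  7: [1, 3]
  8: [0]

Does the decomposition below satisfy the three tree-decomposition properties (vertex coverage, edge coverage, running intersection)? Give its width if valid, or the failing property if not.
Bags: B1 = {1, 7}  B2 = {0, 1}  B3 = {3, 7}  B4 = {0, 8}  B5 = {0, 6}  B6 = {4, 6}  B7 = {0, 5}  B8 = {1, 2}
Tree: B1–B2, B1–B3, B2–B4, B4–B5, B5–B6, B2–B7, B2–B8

Vertex coverage: the bags together contain {0, 1, 2, 3, 4, 5, 6, 7, 8}, the full vertex set. Edge coverage: each edge of G has both endpoints in at least one bag. Running intersection: for every vertex, the bags containing it form a connected subtree. All three properties hold, so this is a valid tree decomposition of width max|bag| − 1 = 1, and hence tw(G) ≤ 1.

Yes; width 1.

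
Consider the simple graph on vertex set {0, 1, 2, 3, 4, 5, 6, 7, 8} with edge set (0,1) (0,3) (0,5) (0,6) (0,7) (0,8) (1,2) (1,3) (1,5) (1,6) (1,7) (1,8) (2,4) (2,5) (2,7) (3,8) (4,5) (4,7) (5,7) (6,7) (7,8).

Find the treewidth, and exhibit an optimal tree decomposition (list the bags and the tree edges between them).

Treewidth 3.
One optimal decomposition is:
Bags: B1 = {1, 2, 5, 7}  B2 = {0, 1, 5, 7}  B3 = {0, 1, 6, 7}  B4 = {0, 1, 7, 8}  B5 = {2, 4, 5, 7}  B6 = {0, 1, 3, 8}
Tree: B1–B2, B2–B3, B3–B4, B1–B5, B4–B6

The largest bag has 4 vertices, giving width 3; this decomposition certifies tw(G) ≤ 3. Conversely, {0, 1, 3, 8} is a clique of size 4, and the vertices of any clique must share a bag in every tree decomposition; so some bag has ≥ 4 vertices and tw(G) ≥ 3. Hence tw(G) = 3 exactly.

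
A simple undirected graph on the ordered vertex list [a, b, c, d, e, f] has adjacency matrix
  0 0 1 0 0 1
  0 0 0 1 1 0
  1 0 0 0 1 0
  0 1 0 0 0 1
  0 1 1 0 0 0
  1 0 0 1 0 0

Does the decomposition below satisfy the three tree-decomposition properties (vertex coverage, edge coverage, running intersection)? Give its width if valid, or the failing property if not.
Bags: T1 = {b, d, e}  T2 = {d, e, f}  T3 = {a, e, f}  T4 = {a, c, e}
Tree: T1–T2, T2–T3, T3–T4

Yes; width 2.

Checking the three conditions: (i) the bags cover all of {a, b, c, d, e, f}; (ii) for each edge, some bag contains both endpoints; (iii) the bags containing any fixed vertex form a subtree. All hold, so the decomposition is valid with width 3 − 1 = 2.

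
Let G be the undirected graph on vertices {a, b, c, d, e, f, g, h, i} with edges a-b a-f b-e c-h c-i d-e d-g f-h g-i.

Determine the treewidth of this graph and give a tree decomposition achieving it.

Every bag has size at most 3, so the width is 3 − 1 = 2 and tw(G) ≤ 2. The edges g–d–e–b–a–f–h–c–i–g form a cycle, so G is not a tree and its treewidth is at least 2. Hence tw(G) = 2 exactly.

Treewidth 2.
Bags: B1 = {d, e, g}  B2 = {b, e, g}  B3 = {a, b, g}  B4 = {a, f, g}  B5 = {f, g, h}  B6 = {c, g, h}  B7 = {c, g, i}
Tree: B1–B2, B2–B3, B3–B4, B4–B5, B5–B6, B6–B7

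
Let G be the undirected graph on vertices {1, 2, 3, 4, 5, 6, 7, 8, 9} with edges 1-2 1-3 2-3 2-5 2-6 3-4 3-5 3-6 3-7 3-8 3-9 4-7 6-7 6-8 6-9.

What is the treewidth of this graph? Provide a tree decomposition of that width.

Every bag has size at most 3, so the width is 3 − 1 = 2 and tw(G) ≤ 2. On the other hand G contains the 3-clique {1, 2, 3}. A clique must lie in a single bag of any decomposition, so no decomposition can have width below 2. The upper and lower bounds meet at 2, so that is the treewidth.

Treewidth 2.
One optimal decomposition is:
Bags: B1 = {2, 3, 6}  B2 = {3, 6, 7}  B3 = {3, 6, 8}  B4 = {3, 6, 9}  B5 = {1, 2, 3}  B6 = {3, 4, 7}  B7 = {2, 3, 5}
Tree: B1–B2, B2–B3, B1–B4, B1–B5, B2–B6, B5–B7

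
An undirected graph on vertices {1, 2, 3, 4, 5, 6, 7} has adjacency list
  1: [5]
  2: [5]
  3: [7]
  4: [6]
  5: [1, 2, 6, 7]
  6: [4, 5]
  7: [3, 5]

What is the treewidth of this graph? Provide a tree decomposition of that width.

Treewidth 1.
One such decomposition:
Bags: B1 = {5, 6}  B2 = {5, 7}  B3 = {3, 7}  B4 = {1, 5}  B5 = {2, 5}  B6 = {4, 6}
Tree: B1–B2, B2–B3, B1–B4, B2–B5, B1–B6

Each bag holds 2 vertices, so the decomposition has width 1, which upper-bounds the treewidth. Any graph with an edge has treewidth ≥ 1, and G has the edge 6–5. Combining the bounds, tw(G) = 1.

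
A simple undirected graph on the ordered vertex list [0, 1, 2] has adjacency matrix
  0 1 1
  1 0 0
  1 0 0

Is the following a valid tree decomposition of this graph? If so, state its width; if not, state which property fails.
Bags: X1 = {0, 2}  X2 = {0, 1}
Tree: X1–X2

Vertex coverage: the bags together contain {0, 1, 2}, the full vertex set. Edge coverage: each edge of G has both endpoints in at least one bag. Running intersection: for every vertex, the bags containing it form a connected subtree. All three properties hold, so this is a valid tree decomposition of width max|bag| − 1 = 1, and hence tw(G) ≤ 1.

Yes; width 1.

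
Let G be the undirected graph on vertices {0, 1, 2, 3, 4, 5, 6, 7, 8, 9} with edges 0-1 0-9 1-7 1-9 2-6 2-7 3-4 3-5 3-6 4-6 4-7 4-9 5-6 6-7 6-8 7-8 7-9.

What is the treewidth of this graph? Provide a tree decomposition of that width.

Treewidth 2.
One such decomposition:
Bags: B1 = {4, 6, 7}  B2 = {3, 4, 6}  B3 = {3, 5, 6}  B4 = {4, 7, 9}  B5 = {1, 7, 9}  B6 = {0, 1, 9}  B7 = {6, 7, 8}  B8 = {2, 6, 7}
Tree: B1–B2, B2–B3, B1–B4, B4–B5, B5–B6, B1–B7, B1–B8

Every bag has size at most 3, so the width is 3 − 1 = 2 and tw(G) ≤ 2. For the lower bound, the 3 vertices {0, 1, 9} are pairwise adjacent, and any tree decomposition puts a clique entirely inside one bag — forcing width ≥ 2. Therefore the treewidth is 2.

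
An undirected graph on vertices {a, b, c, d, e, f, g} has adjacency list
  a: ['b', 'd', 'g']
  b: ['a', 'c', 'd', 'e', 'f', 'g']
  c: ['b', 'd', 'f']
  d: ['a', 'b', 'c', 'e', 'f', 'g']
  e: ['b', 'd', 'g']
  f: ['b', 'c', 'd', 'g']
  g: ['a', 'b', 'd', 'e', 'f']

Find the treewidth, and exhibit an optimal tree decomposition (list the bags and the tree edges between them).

Treewidth 3.
One such decomposition:
Bags: B1 = {a, b, d, g}  B2 = {b, d, e, g}  B3 = {b, d, f, g}  B4 = {b, c, d, f}
Tree: B1–B2, B1–B3, B3–B4

The largest bag has 4 vertices, giving width 3; this decomposition certifies tw(G) ≤ 3. On the other hand G contains the 4-clique {b, d, e, g}. A clique must lie in a single bag of any decomposition, so no decomposition can have width below 3. Therefore the treewidth is 3.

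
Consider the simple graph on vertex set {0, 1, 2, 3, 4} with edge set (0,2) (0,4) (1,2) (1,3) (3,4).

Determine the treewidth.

A width-2 tree decomposition is:
Bags: B1 = {0, 2, 4}  B2 = {1, 2, 4}  B3 = {1, 3, 4}
Tree: B1–B2, B2–B3
The largest bag has 3 vertices, giving width 2; this decomposition certifies tw(G) ≤ 2. For the lower bound, G contains the cycle 4–0–2–1–3–4, so G is not a forest; only forests have treewidth ≤ 1, hence tw(G) ≥ 2. Hence tw(G) = 2 exactly.

2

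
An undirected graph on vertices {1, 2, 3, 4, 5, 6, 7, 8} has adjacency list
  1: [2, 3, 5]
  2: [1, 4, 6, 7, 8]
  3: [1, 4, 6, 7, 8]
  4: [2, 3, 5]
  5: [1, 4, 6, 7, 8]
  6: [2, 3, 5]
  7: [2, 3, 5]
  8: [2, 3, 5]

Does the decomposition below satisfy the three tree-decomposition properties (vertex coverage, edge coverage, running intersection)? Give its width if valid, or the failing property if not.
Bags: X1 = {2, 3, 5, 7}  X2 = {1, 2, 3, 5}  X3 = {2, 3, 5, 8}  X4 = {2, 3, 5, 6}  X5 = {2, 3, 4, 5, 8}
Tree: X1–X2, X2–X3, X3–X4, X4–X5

No — bags containing vertex 8 are not connected in the tree.

A tree decomposition must satisfy three properties: every vertex lies in some bag; for every edge, both endpoints lie together in some bag; and for every vertex, the bags containing it form a connected subtree. Here bags containing vertex 8 are not connected in the tree, so the decomposition is invalid.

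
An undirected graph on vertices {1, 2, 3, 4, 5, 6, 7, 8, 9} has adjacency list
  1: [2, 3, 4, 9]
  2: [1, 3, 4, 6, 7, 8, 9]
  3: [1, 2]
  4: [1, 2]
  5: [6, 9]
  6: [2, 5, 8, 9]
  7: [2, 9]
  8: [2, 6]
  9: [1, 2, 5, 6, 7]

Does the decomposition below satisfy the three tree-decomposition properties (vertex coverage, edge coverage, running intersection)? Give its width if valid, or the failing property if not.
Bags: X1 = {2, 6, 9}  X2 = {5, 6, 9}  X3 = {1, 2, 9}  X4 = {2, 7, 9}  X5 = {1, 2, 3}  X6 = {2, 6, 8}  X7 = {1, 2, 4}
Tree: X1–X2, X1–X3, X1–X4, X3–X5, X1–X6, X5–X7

Checking the three conditions: (i) the bags cover all of {1, 2, 3, 4, 5, 6, 7, 8, 9}; (ii) for each edge, some bag contains both endpoints; (iii) the bags containing any fixed vertex form a subtree. All hold, so the decomposition is valid with width 3 − 1 = 2.

Yes; width 2.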